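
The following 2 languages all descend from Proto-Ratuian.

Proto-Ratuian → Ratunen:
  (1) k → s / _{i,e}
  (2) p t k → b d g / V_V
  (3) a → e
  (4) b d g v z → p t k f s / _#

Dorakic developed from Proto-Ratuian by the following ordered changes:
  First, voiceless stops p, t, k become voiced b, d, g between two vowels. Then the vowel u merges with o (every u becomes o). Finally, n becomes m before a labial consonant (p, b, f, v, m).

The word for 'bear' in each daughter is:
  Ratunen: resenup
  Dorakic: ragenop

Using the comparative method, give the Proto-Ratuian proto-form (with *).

*rakenup

Position 3: Ratunen has s, Dorakic has g. Taking the neighbouring segments as reconstructed: Ratunen s could go back to *k or *s; Dorakic g could go back to *k or *g — the one source consistent with every daughter is *k.
Position 2: Ratunen has e, Dorakic has a. Dorakic preserves a here (none of its changes turn any other segment into a), so the proto-segment is *a.
Position 6: Ratunen has u, Dorakic has o. Ratunen preserves u here (none of its changes turn any other segment into u), so the proto-segment is *u.
Verify the candidate proto-form against each daughter:
Ratunen: start from *rakenup.
  rule 1 (palatalisation): rakenup → rasenup
  rule 2: no change — rasenup
  rule 3 (vowel merger): rasenup → resenup
  rule 4: no change — resenup
  ⇒ Ratunen resenup
Dorakic: start from *rakenup.
  rule 1 (intervocalic voicing): rakenup → ragenup
  rule 2 (vowel merger): ragenup → ragenop
  rule 3: no change — ragenop
  ⇒ Dorakic ragenop
No other proto-form is consistent with every reflex, so the reconstruction is *rakenup.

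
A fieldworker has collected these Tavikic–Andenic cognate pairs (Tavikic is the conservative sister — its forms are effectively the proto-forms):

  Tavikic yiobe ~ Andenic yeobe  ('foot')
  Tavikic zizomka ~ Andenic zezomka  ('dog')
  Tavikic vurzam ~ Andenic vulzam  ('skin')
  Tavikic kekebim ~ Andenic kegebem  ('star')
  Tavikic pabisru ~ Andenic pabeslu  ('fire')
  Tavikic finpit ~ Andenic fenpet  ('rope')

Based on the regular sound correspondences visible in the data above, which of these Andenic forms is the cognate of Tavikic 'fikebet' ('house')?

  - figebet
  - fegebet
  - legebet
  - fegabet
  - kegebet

zizomka ~ zezomka, pabisru ~ pabeslu — Tavikic i corresponds to Andenic e after a consonant, before a consonant other than r, m, n, p, b, f, v.
kekebim ~ kegebem — Tavikic k corresponds to Andenic g between vowels (before a front vowel).
Applying these to Tavikic 'fikebet':
  fikebet → fekebet   (i→e after a consonant, before a consonant other than r, m, n, p, b, f, v)
  fekebet → fegebet   (k→g between vowels (before a front vowel))
So the Andenic cognate is 'fegebet'.

fegebet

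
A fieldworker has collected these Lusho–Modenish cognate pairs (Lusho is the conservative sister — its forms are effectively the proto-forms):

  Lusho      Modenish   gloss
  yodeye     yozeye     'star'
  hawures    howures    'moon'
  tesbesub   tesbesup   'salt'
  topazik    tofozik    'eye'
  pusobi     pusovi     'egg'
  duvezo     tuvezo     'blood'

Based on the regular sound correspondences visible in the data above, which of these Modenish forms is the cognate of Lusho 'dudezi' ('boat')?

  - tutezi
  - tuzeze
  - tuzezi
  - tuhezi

duvezo ~ tuvezo — Lusho d corresponds to Modenish t word-initially before a back vowel.
yodeye ~ yozeye — Lusho d corresponds to Modenish z between vowels (before a front vowel).
Applying these to Lusho 'dudezi':
  dudezi → tudezi   (d→t word-initially before a back vowel)
  tudezi → tuzezi   (d→z between vowels (before a front vowel))
So the Modenish cognate is 'tuzezi'.

tuzezi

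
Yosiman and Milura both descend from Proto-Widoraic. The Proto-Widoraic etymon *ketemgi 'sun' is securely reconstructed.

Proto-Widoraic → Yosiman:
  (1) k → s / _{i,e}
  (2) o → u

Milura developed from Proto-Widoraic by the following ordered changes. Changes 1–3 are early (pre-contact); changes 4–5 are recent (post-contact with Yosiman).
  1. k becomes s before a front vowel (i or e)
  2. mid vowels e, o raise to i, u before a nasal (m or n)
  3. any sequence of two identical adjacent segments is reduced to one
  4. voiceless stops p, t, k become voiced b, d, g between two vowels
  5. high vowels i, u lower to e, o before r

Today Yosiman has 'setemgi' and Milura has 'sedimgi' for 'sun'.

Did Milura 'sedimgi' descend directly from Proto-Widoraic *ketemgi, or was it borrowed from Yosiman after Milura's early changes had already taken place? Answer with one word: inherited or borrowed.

If inherited, *ketemgi would pass through all of Milura's changes:
Milura: *ketemgi
  ketemgi → setemgi   [palatalisation]
  setemgi → setimgi   [pre-nasal raising]
  setimgi (rule 3 does not apply)
  setimgi → sedimgi   [intervocalic voicing]
  sedimgi (rule 5 does not apply)
  giving Milura sedimgi.
If borrowed from Yosiman 'setemgi' after the early changes, it would undergo only the recent ones:
  rule 4 (intervocalic voicing): setemgi → sedemgi
  rule 5 (pre-rhotic lowering): no change (sedemgi)
  ⇒ as a loan: sedemgi
Milura 'sedimgi' matches the inherited outcome exactly, so it is an inherited cognate, not a loan.

inherited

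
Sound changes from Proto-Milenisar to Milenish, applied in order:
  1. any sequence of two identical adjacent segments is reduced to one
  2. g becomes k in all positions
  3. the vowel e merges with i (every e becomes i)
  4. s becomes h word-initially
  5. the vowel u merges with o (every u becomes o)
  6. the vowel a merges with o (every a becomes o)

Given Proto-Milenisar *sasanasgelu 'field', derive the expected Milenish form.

Milenish: *sasanasgelu > sasanaskelu > sasanaskilu > hasanaskilu > hasanaskilo > hosonoskilo  (by unconditioned shift, vowel merger, debuccalisation, vowel merger, vowel merger)

hosonoskilo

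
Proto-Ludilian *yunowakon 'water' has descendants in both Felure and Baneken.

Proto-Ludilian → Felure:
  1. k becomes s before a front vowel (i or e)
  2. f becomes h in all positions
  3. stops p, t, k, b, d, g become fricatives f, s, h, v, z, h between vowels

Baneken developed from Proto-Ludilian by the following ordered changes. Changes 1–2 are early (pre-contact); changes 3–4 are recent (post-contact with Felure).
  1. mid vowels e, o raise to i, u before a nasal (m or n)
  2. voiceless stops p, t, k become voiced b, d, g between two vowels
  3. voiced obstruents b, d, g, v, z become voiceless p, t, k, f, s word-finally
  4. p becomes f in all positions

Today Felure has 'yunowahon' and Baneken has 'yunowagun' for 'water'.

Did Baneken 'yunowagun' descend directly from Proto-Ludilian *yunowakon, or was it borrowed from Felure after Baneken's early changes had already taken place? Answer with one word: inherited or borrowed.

If inherited, *yunowakon would pass through all of Baneken's changes:
Baneken: *yunowakon
  yunowakon → yunowakun   [pre-nasal raising]
  yunowakun → yunowagun   [intervocalic voicing]
  yunowagun (rule 3 does not apply)
  yunowagun (rule 4 does not apply)
  giving Baneken yunowagun.
If borrowed from Felure 'yunowahon' after the early changes, it would undergo only the recent ones:
  rule 3 (final devoicing): no change (yunowahon)
  rule 4 (unconditioned shift): no change (yunowahon)
  ⇒ as a loan: yunowahon
Baneken 'yunowagun' matches the inherited outcome exactly, so it is an inherited cognate, not a loan.

inherited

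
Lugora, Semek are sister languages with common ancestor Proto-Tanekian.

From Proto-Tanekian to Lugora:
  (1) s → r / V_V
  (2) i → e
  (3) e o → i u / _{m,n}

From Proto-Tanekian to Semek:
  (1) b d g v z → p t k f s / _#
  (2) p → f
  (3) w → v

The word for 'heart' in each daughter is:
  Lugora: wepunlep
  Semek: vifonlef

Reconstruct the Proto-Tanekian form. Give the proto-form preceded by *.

*wiponlep

Position 1: Lugora has w, Semek has v. Lugora preserves w here (none of its changes turn any other segment into w), so the proto-segment is *w.
Position 8: Lugora has p, Semek has f. Lugora preserves p here (none of its changes turn any other segment into p), so the proto-segment is *p.
Verify the candidate proto-form against each daughter:
Lugora: start from *wiponlep.
  rule 1: no change — wiponlep
  rule 2 (vowel merger): wiponlep → weponlep
  rule 3 (pre-nasal raising): weponlep → wepunlep
  ⇒ Lugora wepunlep
Semek: *wiponlep > wifonlef > vifonlef  (by unconditioned shift, unconditioned shift)
*wiponlep is the unique common source.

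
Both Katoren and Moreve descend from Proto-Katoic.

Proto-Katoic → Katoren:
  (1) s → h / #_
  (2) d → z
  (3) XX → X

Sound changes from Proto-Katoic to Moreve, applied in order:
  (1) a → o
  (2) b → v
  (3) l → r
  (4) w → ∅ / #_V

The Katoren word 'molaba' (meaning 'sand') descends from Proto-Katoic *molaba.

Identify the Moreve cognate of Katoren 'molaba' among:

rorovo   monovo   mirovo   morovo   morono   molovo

Moreve: *molaba
  molaba → molobo   [vowel merger]
  molobo → molovo   [unconditioned shift]
  molovo → morovo   [unconditioned shift]
  morovo (rule 4 does not apply)
  giving Moreve morovo.
Only 'morovo' matches the regular Moreve development of *molaba.

morovo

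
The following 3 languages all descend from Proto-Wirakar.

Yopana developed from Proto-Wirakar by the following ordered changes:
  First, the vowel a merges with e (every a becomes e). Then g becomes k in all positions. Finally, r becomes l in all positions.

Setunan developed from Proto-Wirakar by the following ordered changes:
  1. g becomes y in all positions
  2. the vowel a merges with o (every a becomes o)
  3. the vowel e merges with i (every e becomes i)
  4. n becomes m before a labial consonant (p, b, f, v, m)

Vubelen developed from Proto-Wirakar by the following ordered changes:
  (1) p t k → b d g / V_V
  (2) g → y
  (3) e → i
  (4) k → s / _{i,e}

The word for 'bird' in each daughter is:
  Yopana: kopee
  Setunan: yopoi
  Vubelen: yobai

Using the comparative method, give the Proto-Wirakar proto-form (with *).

Position 1: Yopana has k, Setunan has y, Vubelen has y. Taking the neighbouring segments as reconstructed: Yopana k could go back to *k or *g; Setunan y could go back to *g or *y; Vubelen y could go back to *g or *y — the one source consistent with every daughter is *g.
Position 4: Yopana has e, Setunan has o, Vubelen has a. Vubelen preserves a here (none of its changes turn any other segment into a), so the proto-segment is *a.
This points to *gopae. Verify forward in each daughter:
Yopana: *gopae
  gopae → gopee   [vowel merger]
  gopee → kopee   [unconditioned shift]
  kopee (rule 3 does not apply)
  giving Yopana kopee.
Setunan: start from *gopae.
  rule 1 (unconditioned shift): gopae → yopae
  rule 2 (vowel merger): yopae → yopoe
  rule 3 (vowel merger): yopoe → yopoi
  rule 4: no change — yopoi
  ⇒ Setunan yopoi
Vubelen: *gopae
  gopae → gobae   [intervocalic voicing]
  gobae → yobae   [unconditioned shift]
  yobae → yobai   [vowel merger]
  yobai (rule 4 does not apply)
  giving Vubelen yobai.
No other proto-form is consistent with every reflex, so the reconstruction is *gopae.

*gopae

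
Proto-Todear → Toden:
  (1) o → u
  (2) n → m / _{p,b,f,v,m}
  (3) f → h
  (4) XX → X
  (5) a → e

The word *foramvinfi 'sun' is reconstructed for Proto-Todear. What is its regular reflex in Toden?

Toden: start from *foramvinfi.
  rule 1 (vowel merger): foramvinfi → furamvinfi
  rule 2 (nasal place assimilation): furamvinfi → furamvimfi
  rule 3 (unconditioned shift): furamvimfi → huramvimhi
  rule 4: no change — huramvimhi
  rule 5 (vowel merger): huramvimhi → huremvimhi
  ⇒ Toden huremvimhi

huremvimhi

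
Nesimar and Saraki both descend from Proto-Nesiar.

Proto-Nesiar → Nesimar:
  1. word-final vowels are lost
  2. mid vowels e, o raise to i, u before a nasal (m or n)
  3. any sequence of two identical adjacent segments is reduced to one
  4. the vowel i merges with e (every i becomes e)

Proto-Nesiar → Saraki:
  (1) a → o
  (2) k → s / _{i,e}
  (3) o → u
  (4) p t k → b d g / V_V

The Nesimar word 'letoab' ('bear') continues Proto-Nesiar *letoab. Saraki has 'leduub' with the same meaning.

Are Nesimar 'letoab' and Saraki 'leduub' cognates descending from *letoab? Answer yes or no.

yes

Derive the expected Saraki reflex of *letoab:
Saraki: *letoab > letoob > letuub > leduub  (by vowel merger, vowel merger, intervocalic voicing)
Saraki 'leduub' matches the regular reflex exactly, so the pair is cognate.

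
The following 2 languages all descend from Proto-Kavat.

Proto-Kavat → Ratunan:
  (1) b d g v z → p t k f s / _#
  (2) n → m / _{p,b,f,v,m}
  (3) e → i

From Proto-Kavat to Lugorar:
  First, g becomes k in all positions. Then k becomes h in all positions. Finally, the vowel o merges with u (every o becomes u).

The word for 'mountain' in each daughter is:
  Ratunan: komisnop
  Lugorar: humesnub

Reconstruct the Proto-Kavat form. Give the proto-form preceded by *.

*komesnob

Position 1: Ratunan has k, Lugorar has h. Taking the neighbouring segments as reconstructed: Ratunan k can only go back to *k; Lugorar h could go back to *k or *g or *h — the one source consistent with every daughter is *k.
Position 7: Ratunan has o, Lugorar has u. Ratunan preserves o here (none of its changes turn any other segment into o), so the proto-segment is *o.
This points to *komesnob. Verify forward in each daughter:
Ratunan: *komesnob
  komesnob → komesnop   [final devoicing]
  komesnop (rule 2 does not apply)
  komesnop → komisnop   [vowel merger]
  giving Ratunan komisnop.
Lugorar: start from *komesnob.
  rule 1: no change — komesnob
  rule 2 (unconditioned shift): komesnob → homesnob
  rule 3 (vowel merger): homesnob → humesnub
  ⇒ Lugorar humesnub
*komesnob is the unique common source.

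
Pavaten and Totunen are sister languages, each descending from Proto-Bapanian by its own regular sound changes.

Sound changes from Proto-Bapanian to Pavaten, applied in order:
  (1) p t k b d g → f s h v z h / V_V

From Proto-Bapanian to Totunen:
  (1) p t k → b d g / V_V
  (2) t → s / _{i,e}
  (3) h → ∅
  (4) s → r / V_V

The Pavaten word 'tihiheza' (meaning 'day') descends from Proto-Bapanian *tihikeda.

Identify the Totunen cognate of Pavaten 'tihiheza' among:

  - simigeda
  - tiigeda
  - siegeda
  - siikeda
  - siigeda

siigeda

Totunen: *tihikeda
  tihikeda → tihigeda   [intervocalic voicing]
  tihigeda → sihigeda   [palatalisation]
  sihigeda → siigeda   [h-loss]
  siigeda (rule 4 does not apply)
  giving Totunen siigeda.
Only 'siigeda' matches the regular Totunen development of *tihikeda.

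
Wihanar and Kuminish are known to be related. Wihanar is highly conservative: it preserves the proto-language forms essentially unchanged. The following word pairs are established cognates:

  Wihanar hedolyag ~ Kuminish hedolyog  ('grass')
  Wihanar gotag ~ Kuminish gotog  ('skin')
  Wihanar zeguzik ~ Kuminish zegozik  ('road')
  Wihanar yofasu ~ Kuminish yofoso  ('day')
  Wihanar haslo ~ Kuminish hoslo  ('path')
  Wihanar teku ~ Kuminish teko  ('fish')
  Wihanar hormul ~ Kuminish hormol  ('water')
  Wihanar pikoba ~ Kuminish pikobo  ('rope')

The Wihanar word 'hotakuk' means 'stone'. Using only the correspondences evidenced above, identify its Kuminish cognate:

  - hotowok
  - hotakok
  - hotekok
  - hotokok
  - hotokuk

hedolyag ~ hedolyog, gotag ~ gotog — Wihanar a corresponds to Kuminish o after a consonant, before a consonant other than r, m, n, p, b, f, v.
zeguzik ~ zegozik, hormul ~ hormol — Wihanar u corresponds to Kuminish o after a consonant, before a consonant other than r, m, n, p, b, f, v.
Applying these to Wihanar 'hotakuk':
  hotakuk → hotokuk   (a→o after a consonant, before a consonant other than r, m, n, p, b, f, v)
  hotokuk → hotokok   (u→o after a consonant, before a consonant other than r, m, n, p, b, f, v)
So the Kuminish cognate is 'hotokok'.

hotokok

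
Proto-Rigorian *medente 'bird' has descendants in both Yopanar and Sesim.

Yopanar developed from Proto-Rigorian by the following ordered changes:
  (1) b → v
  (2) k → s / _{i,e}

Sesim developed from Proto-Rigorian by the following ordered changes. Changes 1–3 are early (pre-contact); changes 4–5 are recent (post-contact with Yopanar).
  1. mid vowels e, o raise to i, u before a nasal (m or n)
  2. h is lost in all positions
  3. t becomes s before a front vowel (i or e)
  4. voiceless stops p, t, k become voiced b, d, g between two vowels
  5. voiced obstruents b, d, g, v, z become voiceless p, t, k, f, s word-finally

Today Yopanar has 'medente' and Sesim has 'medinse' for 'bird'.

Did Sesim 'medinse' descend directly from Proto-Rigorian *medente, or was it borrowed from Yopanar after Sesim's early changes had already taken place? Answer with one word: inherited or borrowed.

If inherited, *medente would pass through all of Sesim's changes:
Sesim: start from *medente.
  rule 1 (pre-nasal raising): medente → medinte
  rule 2: no change — medinte
  rule 3 (palatalisation): medinte → medinse
  rule 4: no change — medinse
  rule 5: no change — medinse
  ⇒ Sesim medinse
If borrowed from Yopanar 'medente' after the early changes, it would undergo only the recent ones:
  rule 4 (intervocalic voicing): no change (medente)
  rule 5 (final devoicing): no change (medente)
  ⇒ as a loan: medente
Sesim 'medinse' matches the inherited outcome exactly, so it is an inherited cognate, not a loan.

inherited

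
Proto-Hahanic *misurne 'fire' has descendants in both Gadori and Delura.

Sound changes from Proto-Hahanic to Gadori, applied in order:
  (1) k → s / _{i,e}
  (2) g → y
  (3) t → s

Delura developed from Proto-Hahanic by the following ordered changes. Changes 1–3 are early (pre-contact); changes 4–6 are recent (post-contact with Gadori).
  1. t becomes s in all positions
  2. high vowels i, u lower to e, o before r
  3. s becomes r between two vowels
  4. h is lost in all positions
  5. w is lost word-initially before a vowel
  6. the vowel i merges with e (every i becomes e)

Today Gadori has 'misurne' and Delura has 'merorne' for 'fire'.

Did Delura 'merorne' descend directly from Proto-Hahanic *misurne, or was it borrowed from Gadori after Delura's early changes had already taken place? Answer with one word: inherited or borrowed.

If inherited, *misurne would pass through all of Delura's changes:
Delura: start from *misurne.
  rule 1: no change — misurne
  rule 2 (pre-rhotic lowering): misurne → misorne
  rule 3 (rhotacism): misorne → mirorne
  rule 4: no change — mirorne
  rule 5: no change — mirorne
  rule 6 (vowel merger): mirorne → merorne
  ⇒ Delura merorne
If borrowed from Gadori 'misurne' after the early changes, it would undergo only the recent ones:
  rule 4 (h-loss): no change (misurne)
  rule 5 (glide loss): no change (misurne)
  rule 6 (vowel merger): misurne → mesurne
  ⇒ as a loan: mesurne
Delura 'merorne' matches the inherited outcome exactly, so it is an inherited cognate, not a loan.

inherited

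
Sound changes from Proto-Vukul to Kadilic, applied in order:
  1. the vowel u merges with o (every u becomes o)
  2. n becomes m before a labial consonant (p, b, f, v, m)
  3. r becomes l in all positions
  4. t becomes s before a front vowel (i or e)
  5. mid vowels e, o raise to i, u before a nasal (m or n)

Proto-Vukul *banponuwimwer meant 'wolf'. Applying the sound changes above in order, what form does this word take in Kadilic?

bampunowimwel

Kadilic: *banponuwimwer > banponowimwer > bamponowimwer > bamponowimwel > bampunowimwel  (by vowel merger, nasal place assimilation, unconditioned shift, pre-nasal raising)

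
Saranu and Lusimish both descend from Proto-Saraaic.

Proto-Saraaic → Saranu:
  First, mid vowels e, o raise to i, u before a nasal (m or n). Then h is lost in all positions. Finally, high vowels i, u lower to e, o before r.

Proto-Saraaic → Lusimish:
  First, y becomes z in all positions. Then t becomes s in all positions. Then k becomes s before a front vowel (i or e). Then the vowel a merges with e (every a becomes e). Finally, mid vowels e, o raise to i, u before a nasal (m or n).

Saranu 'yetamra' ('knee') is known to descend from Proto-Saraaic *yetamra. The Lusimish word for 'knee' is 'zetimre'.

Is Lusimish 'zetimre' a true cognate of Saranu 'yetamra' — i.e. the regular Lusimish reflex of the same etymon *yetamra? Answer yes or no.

Derive the expected Lusimish reflex of *yetamra:
Lusimish: *yetamra > zetamra > zesamra > zesemre > zesimre  (by unconditioned shift, unconditioned shift, vowel merger, pre-nasal raising)
The regular Lusimish reflex would be 'zesimre', but the attested form is 'zetimre'. The correspondence is irregular, so they are not cognates (the Lusimish form has a different source).

no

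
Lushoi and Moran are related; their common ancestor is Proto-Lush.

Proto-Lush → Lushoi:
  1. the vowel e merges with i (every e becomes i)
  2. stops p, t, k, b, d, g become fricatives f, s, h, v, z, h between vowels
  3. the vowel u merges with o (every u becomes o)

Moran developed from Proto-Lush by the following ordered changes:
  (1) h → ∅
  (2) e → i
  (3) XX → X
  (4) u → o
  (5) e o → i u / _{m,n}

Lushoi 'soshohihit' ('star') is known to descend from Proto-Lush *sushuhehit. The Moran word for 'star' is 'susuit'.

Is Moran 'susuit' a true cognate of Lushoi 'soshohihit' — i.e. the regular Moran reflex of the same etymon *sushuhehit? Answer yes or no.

no

Derive the expected Moran reflex of *sushuhehit:
Moran: start from *sushuhehit.
  rule 1 (h-loss): sushuhehit → susueit
  rule 2 (vowel merger): susueit → susuiit
  rule 3 (degemination): susuiit → susuit
  rule 4 (vowel merger): susuit → sosoit
  rule 5: no change — sosoit
  ⇒ Moran sosoit
The regular Moran reflex would be 'sosoit', but the attested form is 'susuit'. The correspondence is irregular, so they are not cognates (the Moran form has a different source).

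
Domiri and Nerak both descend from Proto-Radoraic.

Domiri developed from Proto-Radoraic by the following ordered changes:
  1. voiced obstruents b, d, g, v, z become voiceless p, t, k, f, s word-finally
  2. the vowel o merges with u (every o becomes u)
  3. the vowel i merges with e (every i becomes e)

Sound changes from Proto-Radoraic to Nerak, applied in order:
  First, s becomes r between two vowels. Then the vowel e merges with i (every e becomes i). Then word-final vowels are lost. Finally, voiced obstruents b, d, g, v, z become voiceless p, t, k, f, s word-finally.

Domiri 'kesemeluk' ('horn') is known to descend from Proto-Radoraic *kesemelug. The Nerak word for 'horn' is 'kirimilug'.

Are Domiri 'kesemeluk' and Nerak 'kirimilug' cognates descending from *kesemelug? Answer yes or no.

no

Derive the expected Nerak reflex of *kesemelug:
Nerak: *kesemelug > keremelug > kirimilug > kirimiluk  (by rhotacism, vowel merger, final devoicing)
The regular Nerak reflex would be 'kirimiluk', but the attested form is 'kirimilug'. The correspondence is irregular, so they are not cognates (the Nerak form has a different source).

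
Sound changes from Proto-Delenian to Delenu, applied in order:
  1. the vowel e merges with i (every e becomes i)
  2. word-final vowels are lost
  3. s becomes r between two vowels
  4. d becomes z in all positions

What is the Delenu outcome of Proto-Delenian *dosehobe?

Delenu: *dosehobe
  dosehobe → dosihobi   [vowel merger]
  dosihobi → dosihob   [apocope]
  dosihob → dorihob   [rhotacism]
  dorihob → zorihob   [unconditioned shift]
  giving Delenu zorihob.

zorihob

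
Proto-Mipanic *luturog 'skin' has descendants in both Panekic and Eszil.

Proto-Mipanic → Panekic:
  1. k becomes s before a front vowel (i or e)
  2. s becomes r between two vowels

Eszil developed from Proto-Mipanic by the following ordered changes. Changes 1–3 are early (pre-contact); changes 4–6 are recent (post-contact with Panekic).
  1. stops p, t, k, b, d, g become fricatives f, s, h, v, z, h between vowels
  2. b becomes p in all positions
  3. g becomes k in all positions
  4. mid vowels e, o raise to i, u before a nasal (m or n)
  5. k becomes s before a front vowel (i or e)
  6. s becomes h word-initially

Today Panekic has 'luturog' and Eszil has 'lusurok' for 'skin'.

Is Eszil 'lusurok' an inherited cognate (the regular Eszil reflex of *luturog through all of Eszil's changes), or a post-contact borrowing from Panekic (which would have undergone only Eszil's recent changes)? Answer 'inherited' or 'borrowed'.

inherited

If inherited, *luturog would pass through all of Eszil's changes:
Eszil: *luturog > lusurog > lusurok  (by intervocalic lenition, unconditioned shift)
If borrowed from Panekic 'luturog' after the early changes, it would undergo only the recent ones:
  rule 4 (pre-nasal raising): no change (luturog)
  rule 5 (palatalisation): no change (luturog)
  rule 6 (debuccalisation): no change (luturog)
  ⇒ as a loan: luturog
Eszil 'lusurok' matches the inherited outcome exactly, so it is an inherited cognate, not a loan.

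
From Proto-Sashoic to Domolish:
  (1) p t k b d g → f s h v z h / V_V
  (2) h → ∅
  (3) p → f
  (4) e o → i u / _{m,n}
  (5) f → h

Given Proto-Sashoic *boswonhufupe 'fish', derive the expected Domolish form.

Domolish: *boswonhufupe
  boswonhufupe → boswonhufufe   [intervocalic lenition]
  boswonhufufe → boswonufufe   [h-loss]
  boswonufufe (rule 3 does not apply)
  boswonufufe → boswunufufe   [pre-nasal raising]
  boswunufufe → boswunuhuhe   [unconditioned shift]
  giving Domolish boswunuhuhe.

boswunuhuhe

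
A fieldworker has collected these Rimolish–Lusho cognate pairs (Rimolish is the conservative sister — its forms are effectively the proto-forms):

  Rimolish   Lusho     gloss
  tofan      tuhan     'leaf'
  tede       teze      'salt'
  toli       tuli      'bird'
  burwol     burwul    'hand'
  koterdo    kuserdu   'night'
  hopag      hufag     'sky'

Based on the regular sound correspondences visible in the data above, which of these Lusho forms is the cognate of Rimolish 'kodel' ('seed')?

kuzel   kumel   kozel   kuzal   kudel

toli ~ tuli, burwol ~ burwul — Rimolish o corresponds to Lusho u after a consonant, before a consonant other than r, m, n, p, b, f, v.
tede ~ teze — Rimolish d corresponds to Lusho z between vowels (before a front vowel).
Applying these to Rimolish 'kodel':
  kodel → kudel   (o→u after a consonant, before a consonant other than r, m, n, p, b, f, v)
  kudel → kuzel   (d→z between vowels (before a front vowel))
So the Lusho cognate is 'kuzel'.

kuzel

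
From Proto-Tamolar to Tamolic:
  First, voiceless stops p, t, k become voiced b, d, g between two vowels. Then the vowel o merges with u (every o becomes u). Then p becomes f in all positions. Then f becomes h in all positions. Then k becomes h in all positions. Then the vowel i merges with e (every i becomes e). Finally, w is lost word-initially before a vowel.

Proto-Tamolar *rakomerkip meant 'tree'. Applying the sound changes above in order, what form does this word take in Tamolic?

Tamolic: start from *rakomerkip.
  rule 1 (intervocalic voicing): rakomerkip → ragomerkip
  rule 2 (vowel merger): ragomerkip → ragumerkip
  rule 3 (unconditioned shift): ragumerkip → ragumerkif
  rule 4 (unconditioned shift): ragumerkif → ragumerkih
  rule 5 (unconditioned shift): ragumerkih → ragumerhih
  rule 6 (vowel merger): ragumerhih → ragumerheh
  rule 7: no change — ragumerheh
  ⇒ Tamolic ragumerheh

ragumerheh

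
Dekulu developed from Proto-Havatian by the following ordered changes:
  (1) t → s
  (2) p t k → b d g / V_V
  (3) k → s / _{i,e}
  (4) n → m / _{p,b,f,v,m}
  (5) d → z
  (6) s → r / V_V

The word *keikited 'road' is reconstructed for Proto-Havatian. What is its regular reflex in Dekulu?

Dekulu: start from *keikited.
  rule 1 (unconditioned shift): keikited → keikised
  rule 2 (intervocalic voicing): keikised → keigised
  rule 3 (palatalisation): keigised → seigised
  rule 4: no change — seigised
  rule 5 (unconditioned shift): seigised → seigisez
  rule 6 (rhotacism): seigisez → seigirez
  ⇒ Dekulu seigirez

seigirez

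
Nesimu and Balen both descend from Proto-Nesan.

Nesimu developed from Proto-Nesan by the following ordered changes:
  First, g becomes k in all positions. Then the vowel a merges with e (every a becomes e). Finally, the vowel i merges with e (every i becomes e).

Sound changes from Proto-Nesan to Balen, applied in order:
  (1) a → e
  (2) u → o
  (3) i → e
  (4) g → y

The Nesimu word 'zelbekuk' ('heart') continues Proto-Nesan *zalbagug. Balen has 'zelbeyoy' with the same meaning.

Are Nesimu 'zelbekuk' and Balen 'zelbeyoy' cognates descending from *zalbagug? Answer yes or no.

yes

Derive the expected Balen reflex of *zalbagug:
Balen: *zalbagug
  zalbagug → zelbegug   [vowel merger]
  zelbegug → zelbegog   [vowel merger]
  zelbegog (rule 3 does not apply)
  zelbegog → zelbeyoy   [unconditioned shift]
  giving Balen zelbeyoy.
Balen 'zelbeyoy' matches the regular reflex exactly, so the pair is cognate.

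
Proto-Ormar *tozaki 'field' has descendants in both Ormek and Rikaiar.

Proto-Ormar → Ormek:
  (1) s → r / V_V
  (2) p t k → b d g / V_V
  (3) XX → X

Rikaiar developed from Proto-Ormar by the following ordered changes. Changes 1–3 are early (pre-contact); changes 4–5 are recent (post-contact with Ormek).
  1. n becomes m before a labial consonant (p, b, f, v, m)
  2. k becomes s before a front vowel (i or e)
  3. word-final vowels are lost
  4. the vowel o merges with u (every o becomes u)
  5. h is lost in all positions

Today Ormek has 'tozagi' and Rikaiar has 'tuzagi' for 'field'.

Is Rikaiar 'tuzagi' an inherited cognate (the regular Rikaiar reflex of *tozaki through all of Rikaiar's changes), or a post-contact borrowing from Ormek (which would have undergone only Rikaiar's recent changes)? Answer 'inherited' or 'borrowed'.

borrowed

If inherited, *tozaki would pass through all of Rikaiar's changes:
Rikaiar: start from *tozaki.
  rule 1: no change — tozaki
  rule 2 (palatalisation): tozaki → tozasi
  rule 3 (apocope): tozasi → tozas
  rule 4 (vowel merger): tozas → tuzas
  rule 5: no change — tuzas
  ⇒ Rikaiar tuzas
If borrowed from Ormek 'tozagi' after the early changes, it would undergo only the recent ones:
  rule 4 (vowel merger): tozagi → tuzagi
  rule 5 (h-loss): no change (tuzagi)
  ⇒ as a loan: tuzagi
Rikaiar 'tuzagi' matches the loan outcome 'tuzagi', not the inherited 'tuzas' — it skipped the early Rikaiar changes, so it was borrowed from Ormek.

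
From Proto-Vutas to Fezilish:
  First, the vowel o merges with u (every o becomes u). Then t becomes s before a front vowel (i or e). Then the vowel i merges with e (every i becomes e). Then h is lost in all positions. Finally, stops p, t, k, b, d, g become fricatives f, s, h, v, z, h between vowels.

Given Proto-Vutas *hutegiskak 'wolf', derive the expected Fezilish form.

Fezilish: start from *hutegiskak.
  rule 1: no change — hutegiskak
  rule 2 (palatalisation): hutegiskak → husegiskak
  rule 3 (vowel merger): husegiskak → husegeskak
  rule 4 (h-loss): husegeskak → usegeskak
  rule 5 (intervocalic lenition): usegeskak → useheskak
  ⇒ Fezilish useheskak

useheskak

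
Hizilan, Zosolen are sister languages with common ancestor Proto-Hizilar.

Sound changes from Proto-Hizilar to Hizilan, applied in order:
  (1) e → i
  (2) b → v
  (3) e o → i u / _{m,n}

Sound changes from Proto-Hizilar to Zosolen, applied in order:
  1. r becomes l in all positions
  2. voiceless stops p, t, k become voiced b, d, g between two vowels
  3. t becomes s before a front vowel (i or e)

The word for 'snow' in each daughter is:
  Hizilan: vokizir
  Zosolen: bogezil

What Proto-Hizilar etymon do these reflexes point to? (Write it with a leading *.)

Position 4: Hizilan has i, Zosolen has e. Zosolen preserves e here (none of its changes turn any other segment into e), so the proto-segment is *e.
Position 7: Hizilan has r, Zosolen has l. Hizilan preserves r here (none of its changes turn any other segment into r), so the proto-segment is *r.
Continuing position by position gives *bokezir; check it forward:
Hizilan: start from *bokezir.
  rule 1 (vowel merger): bokezir → bokizir
  rule 2 (unconditioned shift): bokizir → vokizir
  rule 3: no change — vokizir
  ⇒ Hizilan vokizir
Zosolen: *bokezir > bokezil > bogezil  (by unconditioned shift, intervocalic voicing)
Only *bokezir yields all of Hizilan vokizir, Zosolen bogezil.

*bokezir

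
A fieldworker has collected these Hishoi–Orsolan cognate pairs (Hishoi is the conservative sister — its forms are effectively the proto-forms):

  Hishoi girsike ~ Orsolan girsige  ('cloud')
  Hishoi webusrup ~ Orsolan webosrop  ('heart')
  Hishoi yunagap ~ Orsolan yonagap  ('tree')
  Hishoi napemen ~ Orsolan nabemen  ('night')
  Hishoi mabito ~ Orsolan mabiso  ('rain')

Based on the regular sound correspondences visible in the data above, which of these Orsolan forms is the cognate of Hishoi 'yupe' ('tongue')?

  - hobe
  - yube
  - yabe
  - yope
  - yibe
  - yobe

webusrup ~ webosrop — Hishoi u corresponds to Orsolan o after a consonant, before a labial obstruent.
napemen ~ nabemen — Hishoi p corresponds to Orsolan b between vowels (before a front vowel).
Applying these to Hishoi 'yupe':
  yupe → yope   (u→o after a consonant, before a labial obstruent)
  yope → yobe   (p→b between vowels (before a front vowel))
So the Orsolan cognate is 'yobe'.

yobe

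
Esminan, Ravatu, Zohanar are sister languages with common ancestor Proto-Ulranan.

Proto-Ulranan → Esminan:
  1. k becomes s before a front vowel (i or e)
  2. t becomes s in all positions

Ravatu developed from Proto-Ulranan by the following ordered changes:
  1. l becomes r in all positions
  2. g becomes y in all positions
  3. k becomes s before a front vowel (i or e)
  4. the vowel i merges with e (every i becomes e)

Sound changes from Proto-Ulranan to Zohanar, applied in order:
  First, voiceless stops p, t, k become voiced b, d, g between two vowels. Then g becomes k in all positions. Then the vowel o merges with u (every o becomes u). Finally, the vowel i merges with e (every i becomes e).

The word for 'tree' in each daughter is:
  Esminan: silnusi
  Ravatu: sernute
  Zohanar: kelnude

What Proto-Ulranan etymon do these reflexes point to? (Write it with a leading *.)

*kilnuti

Position 2: Esminan has i, Ravatu has e, Zohanar has e. Esminan preserves i here (none of its changes turn any other segment into i), so the proto-segment is *i.
Position 3: Esminan has l, Ravatu has r, Zohanar has l. Esminan preserves l here (none of its changes turn any other segment into l), so the proto-segment is *l.
Position 7: Esminan has i, Ravatu has e, Zohanar has e. Esminan preserves i here (none of its changes turn any other segment into i), so the proto-segment is *i.
This points to *kilnuti. Verify forward in each daughter:
Esminan: *kilnuti
  kilnuti → silnuti   [palatalisation]
  silnuti → silnusi   [unconditioned shift]
  giving Esminan silnusi.
Ravatu: *kilnuti
  kilnuti → kirnuti   [unconditioned shift]
  kirnuti (rule 2 does not apply)
  kirnuti → sirnuti   [palatalisation]
  sirnuti → sernute   [vowel merger]
  giving Ravatu sernute.
Zohanar: *kilnuti
  kilnuti → kilnudi   [intervocalic voicing]
  kilnudi (rule 2 does not apply)
  kilnudi (rule 3 does not apply)
  kilnudi → kelnude   [vowel merger]
  giving Zohanar kelnude.
No other proto-form is consistent with every reflex, so the reconstruction is *kilnuti.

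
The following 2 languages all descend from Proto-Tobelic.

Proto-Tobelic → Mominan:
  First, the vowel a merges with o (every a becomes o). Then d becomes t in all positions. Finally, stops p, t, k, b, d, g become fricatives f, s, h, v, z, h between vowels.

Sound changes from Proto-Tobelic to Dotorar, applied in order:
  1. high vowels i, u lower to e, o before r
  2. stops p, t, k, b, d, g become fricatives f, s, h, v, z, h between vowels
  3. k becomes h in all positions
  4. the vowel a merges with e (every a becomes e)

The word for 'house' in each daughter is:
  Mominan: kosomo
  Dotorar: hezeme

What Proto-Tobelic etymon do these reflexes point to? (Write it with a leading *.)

Position 6: Mominan has o, Dotorar has e. Taking the neighbouring segments as reconstructed: Mominan o could go back to *a or *o; Dotorar e could go back to *a or *e — the one source consistent with every daughter is *a.
Position 2: Mominan has o, Dotorar has e. Taking the neighbouring segments as reconstructed: Mominan o could go back to *a or *o; Dotorar e could go back to *a or *e — the one source consistent with every daughter is *a.
Continuing position by position gives *kadama; check it forward:
Mominan: *kadama
  kadama → kodomo   [vowel merger]
  kodomo → kotomo   [unconditioned shift]
  kotomo → kosomo   [intervocalic lenition]
  giving Mominan kosomo.
Dotorar: start from *kadama.
  rule 1: no change — kadama
  rule 2 (intervocalic lenition): kadama → kazama
  rule 3 (unconditioned shift): kazama → hazama
  rule 4 (vowel merger): hazama → hezeme
  ⇒ Dotorar hezeme
*kadama is the unique common source.

*kadama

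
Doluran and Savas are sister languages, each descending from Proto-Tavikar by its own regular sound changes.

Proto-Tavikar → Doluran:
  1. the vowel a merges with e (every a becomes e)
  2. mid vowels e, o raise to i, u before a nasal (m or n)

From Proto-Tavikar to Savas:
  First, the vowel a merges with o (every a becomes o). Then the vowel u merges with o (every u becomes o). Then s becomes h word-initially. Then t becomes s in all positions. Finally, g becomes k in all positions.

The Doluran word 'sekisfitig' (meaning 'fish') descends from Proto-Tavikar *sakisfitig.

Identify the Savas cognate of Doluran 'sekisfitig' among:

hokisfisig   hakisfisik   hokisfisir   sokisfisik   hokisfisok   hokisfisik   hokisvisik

hokisfisik

Savas: start from *sakisfitig.
  rule 1 (vowel merger): sakisfitig → sokisfitig
  rule 2: no change — sokisfitig
  rule 3 (debuccalisation): sokisfitig → hokisfitig
  rule 4 (unconditioned shift): hokisfitig → hokisfisig
  rule 5 (unconditioned shift): hokisfisig → hokisfisik
  ⇒ Savas hokisfisik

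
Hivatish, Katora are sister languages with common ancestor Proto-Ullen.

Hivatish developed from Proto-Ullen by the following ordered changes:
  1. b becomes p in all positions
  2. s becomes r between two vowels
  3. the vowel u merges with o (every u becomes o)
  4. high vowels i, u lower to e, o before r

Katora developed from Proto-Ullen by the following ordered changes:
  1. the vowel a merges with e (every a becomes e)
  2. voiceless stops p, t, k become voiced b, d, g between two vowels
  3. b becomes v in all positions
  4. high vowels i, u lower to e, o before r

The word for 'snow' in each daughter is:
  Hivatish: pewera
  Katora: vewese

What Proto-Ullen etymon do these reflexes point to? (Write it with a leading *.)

Position 5: Hivatish has r, Katora has s. Katora preserves s here (none of its changes turn any other segment into s), so the proto-segment is *s.
Position 6: Hivatish has a, Katora has e. Hivatish preserves a here (none of its changes turn any other segment into a), so the proto-segment is *a.
Position 1: Hivatish has p, Katora has v. Taking the neighbouring segments as reconstructed: Hivatish p could go back to *p or *b; Katora v could go back to *b or *v — the one source consistent with every daughter is *b.
Verify the candidate proto-form against each daughter:
Hivatish: *bewesa > pewesa > pewera  (by unconditioned shift, rhotacism)
Katora: *bewesa
  bewesa → bewese   [vowel merger]
  bewese (rule 2 does not apply)
  bewese → vewese   [unconditioned shift]
  vewese (rule 4 does not apply)
  giving Katora vewese.
No other proto-form is consistent with every reflex, so the reconstruction is *bewesa.

*bewesa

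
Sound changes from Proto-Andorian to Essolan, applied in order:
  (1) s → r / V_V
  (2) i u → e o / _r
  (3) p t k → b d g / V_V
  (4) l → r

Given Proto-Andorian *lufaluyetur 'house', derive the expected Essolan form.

rufaruyedor

Essolan: start from *lufaluyetur.
  rule 1: no change — lufaluyetur
  rule 2 (pre-rhotic lowering): lufaluyetur → lufaluyetor
  rule 3 (intervocalic voicing): lufaluyetor → lufaluyedor
  rule 4 (unconditioned shift): lufaluyedor → rufaruyedor
  ⇒ Essolan rufaruyedor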